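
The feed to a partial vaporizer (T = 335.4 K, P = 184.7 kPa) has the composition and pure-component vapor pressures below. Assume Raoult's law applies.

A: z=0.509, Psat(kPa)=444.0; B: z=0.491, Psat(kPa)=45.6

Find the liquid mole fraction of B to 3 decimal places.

x_B = 0.651

Raoult's law: Kᵢ = Pᵢˢᵃᵗ/P = Pᵢˢᵃᵗ/184.7.
  K_A = 444.0/184.7 = 2.40390, K_B = 45.6/184.7 = 0.24689
Let β = V/F and solve Σ zᵢ(Kᵢ−1)/(1+β(Kᵢ−1)) = 0.
Check two-phase: ΣzᵢKᵢ = 1.345 > 1 and Σzᵢ/Kᵢ = 2.201 > 1, so g(0) = 0.345 > 0 and g(1) = -1.201 < 0.
Binary case is linear: z₁(K₁−1)(1+β(K₂−1)) + z₂(K₂−1)(1+β(K₁−1)) = 0
⇒ β = [z₁(K₁−1)+z₂(K₂−1)] / [−(K₁−1)(K₂−1)] = 0.3448/1.0573 = 0.326
Compositions from xᵢ = zᵢ/(1+β(Kᵢ−1)), yᵢ = Kᵢxᵢ:
  A: x = 0.349, y = 0.839
  B: x = 0.651, y = 0.161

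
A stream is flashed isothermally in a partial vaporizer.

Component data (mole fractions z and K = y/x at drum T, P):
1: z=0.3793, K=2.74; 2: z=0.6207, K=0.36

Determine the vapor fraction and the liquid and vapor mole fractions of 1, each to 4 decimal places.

Let ψ = V/F and solve Σ zᵢ(Kᵢ−1)/(1+ψ(Kᵢ−1)) = 0.
g(0) = ΣzᵢKᵢ − 1 = 0.2627 and g(1) = 1 − Σzᵢ/Kᵢ = -0.8626, so a root lies in (0, 1).
Binary case is linear: z₁(K₁−1)(1+ψ(K₂−1)) + z₂(K₂−1)(1+ψ(K₁−1)) = 0
⇒ ψ = [z₁(K₁−1)+z₂(K₂−1)] / [−(K₁−1)(K₂−1)] = 0.26273/1.11360 = 0.2359
Compositions from xᵢ = zᵢ/(1+ψ(Kᵢ−1)), yᵢ = Kᵢxᵢ:
  1: x = 0.2689, y = 0.7368
  2: x = 0.7311, y = 0.2632

ψ = 0.2359, x_1 = 0.2689, y_1 = 0.7368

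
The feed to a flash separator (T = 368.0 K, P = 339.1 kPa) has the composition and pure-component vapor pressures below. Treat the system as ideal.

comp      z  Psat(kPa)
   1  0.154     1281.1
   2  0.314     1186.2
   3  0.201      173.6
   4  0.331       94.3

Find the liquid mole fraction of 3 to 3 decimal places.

Raoult's law: Kᵢ = Pᵢˢᵃᵗ/P = Pᵢˢᵃᵗ/339.1.
  K_1 = 1281.1/339.1 = 3.77794, K_2 = 1186.2/339.1 = 3.49808, K_3 = 173.6/339.1 = 0.51194, K_4 = 94.3/339.1 = 0.27809
Rachford–Rice: g(ψ) = Σ zᵢ(Kᵢ−1)/(1+ψ(Kᵢ−1)) = 0.
Check two-phase: ΣzᵢKᵢ = 1.875 > 1 and Σzᵢ/Kᵢ = 1.713 > 1, so g(0) = 0.875 > 0 and g(1) = -0.713 < 0.
Newton–Raphson from ψ = 0.48:
  ψ = 0.480: g = 0.0463, g' = -1.109 → ψ = 0.522
Converged at ψ = 0.522.
Compositions from xᵢ = zᵢ/(1+ψ(Kᵢ−1)), yᵢ = Kᵢxᵢ:
  1: x = 0.063, y = 0.237
  2: x = 0.136, y = 0.477
  3: x = 0.270, y = 0.138
  4: x = 0.531, y = 0.148

x_3 = 0.270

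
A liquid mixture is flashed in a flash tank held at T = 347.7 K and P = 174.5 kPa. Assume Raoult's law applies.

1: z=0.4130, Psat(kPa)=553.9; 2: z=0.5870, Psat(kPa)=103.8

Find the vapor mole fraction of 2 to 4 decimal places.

Raoult's law: Kᵢ = Pᵢˢᵃᵗ/P = Pᵢˢᵃᵗ/174.5.
  K_1 = 553.9/174.5 = 3.174212, K_2 = 103.8/174.5 = 0.594842
Material balance + equilibrium reduce to Σ zᵢ(Kᵢ−1)/(1+V/F(Kᵢ−1)) = 0.
Feasibility: ΣzᵢKᵢ = 1.6601, Σzᵢ/Kᵢ = 1.1169 — both > 1, two phases present.
Binary case is linear: z₁(K₁−1)(1+V/F(K₂−1)) + z₂(K₂−1)(1+V/F(K₁−1)) = 0
⇒ V/F = [z₁(K₁−1)+z₂(K₂−1)] / [−(K₁−1)(K₂−1)] = 0.66012/0.88090 = 0.7494
Compositions from xᵢ = zᵢ/(1+V/F(Kᵢ−1)), yᵢ = Kᵢxᵢ:
  1: x = 0.1571, y = 0.4986
  2: x = 0.8429, y = 0.5014

y_2 = 0.5014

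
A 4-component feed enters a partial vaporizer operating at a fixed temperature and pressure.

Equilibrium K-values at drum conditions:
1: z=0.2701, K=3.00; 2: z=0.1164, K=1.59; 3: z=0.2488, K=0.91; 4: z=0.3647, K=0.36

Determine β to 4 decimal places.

β = 0.4298

Let β = V/F and solve Σ zᵢ(Kᵢ−1)/(1+β(Kᵢ−1)) = 0.
Feasibility: ΣzᵢKᵢ = 1.3531, Σzᵢ/Kᵢ = 1.4497 — both > 1, two phases present.
Newton–Raphson from β = 0.5:
  β = 0.5000: g = -0.04356, g' = -0.6195 → β = 0.4297
  β = 0.4297: g = 0.00008, g' = -0.6247 → β = 0.4298
Converged at β = 0.4298.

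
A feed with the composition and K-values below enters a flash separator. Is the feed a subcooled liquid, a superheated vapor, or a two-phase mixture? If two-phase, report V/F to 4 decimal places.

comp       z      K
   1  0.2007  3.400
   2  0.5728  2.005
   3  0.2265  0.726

ΣzᵢKᵢ = 1.9953; Σzᵢ/Kᵢ = 0.6567.
Since Σzᵢ/Kᵢ < 1 the mixture is above its dew point — single vapor phase.

superheated vapor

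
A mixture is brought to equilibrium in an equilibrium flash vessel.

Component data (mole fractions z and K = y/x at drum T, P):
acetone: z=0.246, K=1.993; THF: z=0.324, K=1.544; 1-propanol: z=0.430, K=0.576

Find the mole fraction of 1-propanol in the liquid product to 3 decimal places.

x_1-propanol = 0.628

Let ψ = V/F and solve Σ zᵢ(Kᵢ−1)/(1+ψ(Kᵢ−1)) = 0.
Check two-phase: ΣzᵢKᵢ = 1.238 > 1 and Σzᵢ/Kᵢ = 1.080 > 1, so g(0) = 0.238 > 0 and g(1) = -0.080 < 0.
Newton–Raphson from ψ = 0.69:
  ψ = 0.690: g = 0.0154, g' = -0.291 → ψ = 0.743
Converged at ψ = 0.743.
Compositions from xᵢ = zᵢ/(1+ψ(Kᵢ−1)), yᵢ = Kᵢxᵢ:
  acetone: x = 0.142, y = 0.282
  THF: x = 0.231, y = 0.356
  1-propanol: x = 0.628, y = 0.362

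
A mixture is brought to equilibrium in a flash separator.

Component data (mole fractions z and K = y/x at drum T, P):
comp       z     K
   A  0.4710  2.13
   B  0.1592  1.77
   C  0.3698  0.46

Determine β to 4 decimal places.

β = 0.8071

Material balance + equilibrium reduce to Σ zᵢ(Kᵢ−1)/(1+β(Kᵢ−1)) = 0.
Check two-phase: ΣzᵢKᵢ = 1.4551 > 1 and Σzᵢ/Kᵢ = 1.1150 > 1, so g(0) = 0.4551 > 0 and g(1) = -0.1150 < 0.
Newton–Raphson from β = 0.5:
  β = 0.5000: g = 0.15504, g' = -0.4971 → β = 0.8119
  β = 0.8119: g = -0.00258, g' = -0.5412 → β = 0.8071
Converged at β = 0.8071.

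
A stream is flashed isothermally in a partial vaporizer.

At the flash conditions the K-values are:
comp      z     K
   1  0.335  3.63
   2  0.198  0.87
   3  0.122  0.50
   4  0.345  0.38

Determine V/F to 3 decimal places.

V/F = 0.451

Material balance + equilibrium reduce to Σ zᵢ(Kᵢ−1)/(1+V/F(Kᵢ−1)) = 0.
Check two-phase: ΣzᵢKᵢ = 1.580 > 1 and Σzᵢ/Kᵢ = 1.472 > 1, so g(0) = 0.580 > 0 and g(1) = -0.472 < 0.
Newton iteration, V/F⁰ = 0.31:
  V/F = 0.310: g = 0.1215, g' = -0.953 → V/F = 0.438
  V/F = 0.438: g = 0.0107, g' = -0.804 → V/F = 0.451
Converged at V/F = 0.451.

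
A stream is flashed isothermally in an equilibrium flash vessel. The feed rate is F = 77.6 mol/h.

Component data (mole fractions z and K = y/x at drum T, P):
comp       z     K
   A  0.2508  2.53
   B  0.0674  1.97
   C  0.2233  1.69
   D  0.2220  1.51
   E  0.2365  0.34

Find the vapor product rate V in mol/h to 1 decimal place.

Material balance + equilibrium reduce to Σ zᵢ(Kᵢ−1)/(1+ψ(Kᵢ−1)) = 0.
Check two-phase: ΣzᵢKᵢ = 1.5603 > 1 and Σzᵢ/Kᵢ = 1.1081 > 1, so g(0) = 0.5603 > 0 and g(1) = -0.1081 < 0.
Newton iteration, ψ⁰ = 0.41:
  ψ = 0.4100: g = 0.28232, g' = -0.5519 → ψ = 0.9215
  ψ = 0.9215: g = -0.03346, g' = -0.8564 → ψ = 0.8825
  ψ = 0.8825: g = -0.00146, g' = -0.7841 → ψ = 0.8806
Converged at ψ = 0.8806.
Then V = ψ·F = 0.8806·77.6 = 68.3 mol/h and L = F − V = 9.3 mol/h.

V = 68.3 mol/h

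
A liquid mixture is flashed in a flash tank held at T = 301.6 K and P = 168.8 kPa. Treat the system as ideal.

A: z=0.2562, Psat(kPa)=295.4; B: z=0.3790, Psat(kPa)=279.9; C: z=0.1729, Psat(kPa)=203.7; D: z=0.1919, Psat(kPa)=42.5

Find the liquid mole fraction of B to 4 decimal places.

Raoult's law: Kᵢ = Pᵢˢᵃᵗ/P = Pᵢˢᵃᵗ/168.8.
  K_A = 295.4/168.8 = 1.750000, K_B = 279.9/168.8 = 1.658175, K_C = 203.7/168.8 = 1.206754, K_D = 42.5/168.8 = 0.251777
Rachford–Rice: g(β) = Σ zᵢ(Kᵢ−1)/(1+β(Kᵢ−1)) = 0.
g(0) = ΣzᵢKᵢ − 1 = 0.3338 and g(1) = 1 − Σzᵢ/Kᵢ = -0.2804, so a root lies in (0, 1).
Newton–Raphson from β = 0.5:
  β = 0.5000: g = 0.13042, g' = -0.4495 → β = 0.7902
  β = 0.7902: g = -0.03576, g' = -0.7762 → β = 0.7441
  β = 0.7441: g = -0.00218, g' = -0.6857 → β = 0.7409
Converged at β = 0.7409.
Compositions from xᵢ = zᵢ/(1+β(Kᵢ−1)), yᵢ = Kᵢxᵢ:
  A: x = 0.1647, y = 0.2882
  B: x = 0.2548, y = 0.4224
  C: x = 0.1499, y = 0.1809
  D: x = 0.4306, y = 0.1084

x_B = 0.2548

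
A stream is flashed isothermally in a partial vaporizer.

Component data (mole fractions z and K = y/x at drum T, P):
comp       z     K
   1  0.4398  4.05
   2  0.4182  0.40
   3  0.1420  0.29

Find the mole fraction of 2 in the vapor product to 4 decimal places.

y_2 = 0.2420

Material balance + equilibrium reduce to Σ zᵢ(Kᵢ−1)/(1+V/F(Kᵢ−1)) = 0.
Feasibility: ΣzᵢKᵢ = 1.9897, Σzᵢ/Kᵢ = 1.6437 — both > 1, two phases present.
Iterate (Newton) starting at V/F = 0.5:
  V/F = 0.5000: g = 0.01648, g' = -1.1210 → V/F = 0.5147
  V/F = 0.5147: g = 0.00007, g' = -1.1124 → V/F = 0.5148
Converged at V/F = 0.5148.
Compositions from xᵢ = zᵢ/(1+V/F(Kᵢ−1)), yᵢ = Kᵢxᵢ:
  1: x = 0.1711, y = 0.6931
  2: x = 0.6051, y = 0.2420
  3: x = 0.2238, y = 0.0649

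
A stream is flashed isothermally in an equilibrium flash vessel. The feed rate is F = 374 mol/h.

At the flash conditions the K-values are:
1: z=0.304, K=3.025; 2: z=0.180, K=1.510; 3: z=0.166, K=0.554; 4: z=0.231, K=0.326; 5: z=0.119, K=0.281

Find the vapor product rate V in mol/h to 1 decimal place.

Rachford–Rice: g(ψ) = Σ zᵢ(Kᵢ−1)/(1+ψ(Kᵢ−1)) = 0.
Check two-phase: ΣzᵢKᵢ = 1.392 > 1 and Σzᵢ/Kᵢ = 1.651 > 1, so g(0) = 0.392 > 0 and g(1) = -0.651 < 0.
Newton iteration, ψ⁰ = 0.5:
  ψ = 0.500: g = -0.0847, g' = -0.781 → ψ = 0.392
  ψ = 0.392: g = -0.0004, g' = -0.782 → ψ = 0.391
Converged at ψ = 0.391.
Then V = ψ·F = 0.3910·374 = 146.2 mol/h and L = F − V = 227.8 mol/h.

V = 146.2 mol/h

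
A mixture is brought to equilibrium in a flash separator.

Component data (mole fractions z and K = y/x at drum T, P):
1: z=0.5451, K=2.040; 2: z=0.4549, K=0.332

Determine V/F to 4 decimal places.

V/F = 0.3786

Material balance + equilibrium reduce to Σ zᵢ(Kᵢ−1)/(1+V/F(Kᵢ−1)) = 0.
Check two-phase: ΣzᵢKᵢ = 1.2630 > 1 and Σzᵢ/Kᵢ = 1.6374 > 1, so g(0) = 0.2630 > 0 and g(1) = -0.6374 < 0.
Binary case is linear: z₁(K₁−1)(1+V/F(K₂−1)) + z₂(K₂−1)(1+V/F(K₁−1)) = 0
⇒ V/F = [z₁(K₁−1)+z₂(K₂−1)] / [−(K₁−1)(K₂−1)] = 0.26303/0.69472 = 0.3786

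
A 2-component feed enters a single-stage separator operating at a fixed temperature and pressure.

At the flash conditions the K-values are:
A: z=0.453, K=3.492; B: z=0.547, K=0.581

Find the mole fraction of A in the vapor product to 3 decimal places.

Rachford–Rice: g(V/F) = Σ zᵢ(Kᵢ−1)/(1+V/F(Kᵢ−1)) = 0.
Check two-phase: ΣzᵢKᵢ = 1.900 > 1 and Σzᵢ/Kᵢ = 1.071 > 1, so g(0) = 0.900 > 0 and g(1) = -0.071 < 0.
Newton–Raphson from V/F = 0.4:
  V/F = 0.400: g = 0.2900, g' = -0.844 → V/F = 0.744
  V/F = 0.744: g = 0.0628, g' = -0.548 → V/F = 0.858
  V/F = 0.858: g = 0.0019, g' = -0.520 → V/F = 0.862
Converged at V/F = 0.862.
Compositions from xᵢ = zᵢ/(1+V/F(Kᵢ−1)), yᵢ = Kᵢxᵢ:
  A: x = 0.144, y = 0.503
  B: x = 0.856, y = 0.497

y_A = 0.503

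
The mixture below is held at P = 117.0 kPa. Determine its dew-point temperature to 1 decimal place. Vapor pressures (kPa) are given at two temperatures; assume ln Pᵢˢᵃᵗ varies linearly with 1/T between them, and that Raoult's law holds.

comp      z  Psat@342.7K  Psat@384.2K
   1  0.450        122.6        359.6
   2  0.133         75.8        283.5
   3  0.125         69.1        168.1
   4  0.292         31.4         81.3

T = 368.8 K

Dew-point temperature: Σzᵢ·P/Pᵢˢᵃᵗ(T) = 1. Interpolate ln Pᵢˢᵃᵗ = aᵢ + bᵢ/T.
  T = 342.7 K: ΣzᵢP/Pᵢˢᵃᵗ = 1.9344
  T = 384.2 K: ΣzᵢP/Pᵢˢᵃᵗ = 0.7085
  T = 363.4 K: ΣzᵢP/Pᵢˢᵃᵗ = 1.1371
  T = 373.8 K: ΣzᵢP/Pᵢˢᵃᵗ = 0.8914
  T = 368.6 K: ΣzᵢP/Pᵢˢᵃᵗ = 1.0050
  T = 371.2 K: ΣzᵢP/Pᵢˢᵃᵗ = 0.9461
Interpolating between 368.6 K and 371.2 K gives T ≈ 368.8 K.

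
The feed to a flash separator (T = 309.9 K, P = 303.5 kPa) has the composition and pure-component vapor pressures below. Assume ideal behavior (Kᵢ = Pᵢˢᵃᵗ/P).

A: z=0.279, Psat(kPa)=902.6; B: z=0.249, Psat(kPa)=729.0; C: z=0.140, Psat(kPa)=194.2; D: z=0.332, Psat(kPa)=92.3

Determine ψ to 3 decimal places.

ψ = 0.578

Raoult's law: Kᵢ = Pᵢˢᵃᵗ/P = Pᵢˢᵃᵗ/303.5.
  K_A = 902.6/303.5 = 2.97397, K_B = 729.0/303.5 = 2.40198, K_C = 194.2/303.5 = 0.63987, K_D = 92.3/303.5 = 0.30412
Rachford–Rice: g(ψ) = Σ zᵢ(Kᵢ−1)/(1+ψ(Kᵢ−1)) = 0.
Check two-phase: ΣzᵢKᵢ = 1.618 > 1 and Σzᵢ/Kᵢ = 1.508 > 1, so g(0) = 0.618 > 0 and g(1) = -0.508 < 0.
Newton iteration, ψ⁰ = 0.5:
  ψ = 0.500: g = 0.0666, g' = -0.850 → ψ = 0.578
Converged at ψ = 0.578.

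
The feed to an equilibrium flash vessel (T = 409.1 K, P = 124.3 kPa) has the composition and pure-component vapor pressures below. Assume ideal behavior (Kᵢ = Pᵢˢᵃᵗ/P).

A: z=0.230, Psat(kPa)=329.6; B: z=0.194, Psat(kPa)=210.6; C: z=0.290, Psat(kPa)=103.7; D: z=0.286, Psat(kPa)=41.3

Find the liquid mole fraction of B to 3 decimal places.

x_B = 0.148

Raoult's law: Kᵢ = Pᵢˢᵃᵗ/P = Pᵢˢᵃᵗ/124.3.
  K_A = 329.6/124.3 = 2.65165, K_B = 210.6/124.3 = 1.69429, K_C = 103.7/124.3 = 0.83427, K_D = 41.3/124.3 = 0.33226
Rachford–Rice: g(V/F) = Σ zᵢ(Kᵢ−1)/(1+V/F(Kᵢ−1)) = 0.
Check two-phase: ΣzᵢKᵢ = 1.276 > 1 and Σzᵢ/Kᵢ = 1.410 > 1, so g(0) = 0.276 > 0 and g(1) = -0.410 < 0.
Newton iteration, V/F⁰ = 0.59:
  V/F = 0.590: g = -0.0804, g' = -0.565 → V/F = 0.448
  V/F = 0.448: g = -0.0031, g' = -0.531 → V/F = 0.442
Converged at V/F = 0.442.
Compositions from xᵢ = zᵢ/(1+V/F(Kᵢ−1)), yᵢ = Kᵢxᵢ:
  A: x = 0.133, y = 0.353
  B: x = 0.148, y = 0.252
  C: x = 0.313, y = 0.261
  D: x = 0.406, y = 0.135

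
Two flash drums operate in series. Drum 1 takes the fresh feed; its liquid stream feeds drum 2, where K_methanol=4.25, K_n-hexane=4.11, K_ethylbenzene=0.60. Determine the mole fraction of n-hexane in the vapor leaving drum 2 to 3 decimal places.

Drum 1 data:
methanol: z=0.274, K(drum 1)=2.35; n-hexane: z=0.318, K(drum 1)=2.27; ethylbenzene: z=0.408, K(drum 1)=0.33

Drum 1:
Material balance + equilibrium reduce to Σ zᵢ(Kᵢ−1)/(1+ψ₁(Kᵢ−1)) = 0.
g(0) = ΣzᵢKᵢ − 1 = 0.500 and g(1) = 1 − Σzᵢ/Kᵢ = -0.493, so a root lies in (0, 1).
Newton iteration, ψ₁⁰ = 0.5:
  ψ₁ = 0.500: g = 0.0568, g' = -0.784 → ψ₁ = 0.572
  ψ₁ = 0.572: g = -0.0009, g' = -0.813 → ψ₁ = 0.571
Converged at ψ₁ = 0.571.
Drum-1 compositions:
  methanol: x = 0.155, y = 0.364
  n-hexane: x = 0.184, y = 0.418
  ethylbenzene: x = 0.661, y = 0.218
Drum-2 feed = drum-1 liquid: z₂ = (0.1547, 0.1843, 0.6610).
Drum 2:
Newton–Raphson from ψ₂ = 0.5:
  ψ₂ = 0.500: g = 0.0853, g' = -0.675 → ψ₂ = 0.626
  ψ₂ = 0.626: g = 0.0072, g' = -0.571 → ψ₂ = 0.639
Converged at ψ₂ = 0.639.
  methanol: x = 0.050, y = 0.214
  n-hexane: x = 0.062, y = 0.254
  ethylbenzene: x = 0.888, y = 0.533

y_n-hexane (drum 2) = 0.254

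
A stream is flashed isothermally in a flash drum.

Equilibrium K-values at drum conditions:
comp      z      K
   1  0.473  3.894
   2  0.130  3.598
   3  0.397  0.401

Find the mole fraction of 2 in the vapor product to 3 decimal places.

y_2 = 0.144

Let ψ = V/F and solve Σ zᵢ(Kᵢ−1)/(1+ψ(Kᵢ−1)) = 0.
Check two-phase: ΣzᵢKᵢ = 2.469 > 1 and Σzᵢ/Kᵢ = 1.148 > 1, so g(0) = 1.469 > 0 and g(1) = -0.148 < 0.
Newton iteration, ψ⁰ = 0.56:
  ψ = 0.560: g = 0.3021, g' = -1.045 → ψ = 0.849
  ψ = 0.849: g = 0.0174, g' = -1.007 → ψ = 0.866
Converged at ψ = 0.866.
Compositions from xᵢ = zᵢ/(1+ψ(Kᵢ−1)), yᵢ = Kᵢxᵢ:
  1: x = 0.135, y = 0.525
  2: x = 0.040, y = 0.144
  3: x = 0.825, y = 0.331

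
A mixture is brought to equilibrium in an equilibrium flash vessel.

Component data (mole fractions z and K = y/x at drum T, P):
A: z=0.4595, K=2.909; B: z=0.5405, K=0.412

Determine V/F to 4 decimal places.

V/F = 0.4983

Binary case is linear: z₁(K₁−1)(1+V/F(K₂−1)) + z₂(K₂−1)(1+V/F(K₁−1)) = 0
⇒ V/F = [z₁(K₁−1)+z₂(K₂−1)] / [−(K₁−1)(K₂−1)] = 0.55937/1.12249 = 0.4983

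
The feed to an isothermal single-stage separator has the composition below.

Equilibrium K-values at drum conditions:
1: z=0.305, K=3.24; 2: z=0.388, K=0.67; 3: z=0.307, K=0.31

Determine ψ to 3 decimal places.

ψ = 0.299

Newton–Raphson from ψ = 0.5:
  ψ = 0.500: g = -0.1545, g' = -0.742 → ψ = 0.292
  ψ = 0.292: g = 0.0063, g' = -0.841 → ψ = 0.299
Converged at ψ = 0.299.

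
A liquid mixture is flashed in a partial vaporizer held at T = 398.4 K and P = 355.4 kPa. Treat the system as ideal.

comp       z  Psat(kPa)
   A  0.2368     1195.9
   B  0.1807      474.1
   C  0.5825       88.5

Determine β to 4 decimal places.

Raoult's law: Kᵢ = Pᵢˢᵃᵗ/P = Pᵢˢᵃᵗ/355.4.
  K_A = 1195.9/355.4 = 3.364941, K_B = 474.1/355.4 = 1.333990, K_C = 88.5/355.4 = 0.249015
Material balance + equilibrium reduce to Σ zᵢ(Kᵢ−1)/(1+β(Kᵢ−1)) = 0.
g(0) = ΣzᵢKᵢ − 1 = 0.1829 and g(1) = 1 − Σzᵢ/Kᵢ = -1.5450, so a root lies in (0, 1).
Iterate (Newton) starting at β = 0.5:
  β = 0.5000: g = -0.39216, g' = -1.1352 → β = 0.1545
  β = 0.1545: g = -0.02737, g' = -1.1490 → β = 0.1307
  β = 0.1307: g = 0.00053, g' = -1.1952 → β = 0.1312
Converged at β = 0.1312.

β = 0.1312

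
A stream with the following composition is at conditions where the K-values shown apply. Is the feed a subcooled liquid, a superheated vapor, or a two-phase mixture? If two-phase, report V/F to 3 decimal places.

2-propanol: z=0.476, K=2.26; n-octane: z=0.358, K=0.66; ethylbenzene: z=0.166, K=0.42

ΣzᵢKᵢ = 1.382; Σzᵢ/Kᵢ = 1.148.
Both exceed 1, so a two-phase solution exists.
Let ψ = V/F and solve Σ zᵢ(Kᵢ−1)/(1+ψ(Kᵢ−1)) = 0.
Iterate (Newton) starting at ψ = 0.32:
  ψ = 0.320: g = 0.1726, g' = -0.520 → ψ = 0.652
  ψ = 0.652: g = 0.0181, g' = -0.440 → ψ = 0.693
Converged at ψ = 0.693.

two-phase, V/F = 0.693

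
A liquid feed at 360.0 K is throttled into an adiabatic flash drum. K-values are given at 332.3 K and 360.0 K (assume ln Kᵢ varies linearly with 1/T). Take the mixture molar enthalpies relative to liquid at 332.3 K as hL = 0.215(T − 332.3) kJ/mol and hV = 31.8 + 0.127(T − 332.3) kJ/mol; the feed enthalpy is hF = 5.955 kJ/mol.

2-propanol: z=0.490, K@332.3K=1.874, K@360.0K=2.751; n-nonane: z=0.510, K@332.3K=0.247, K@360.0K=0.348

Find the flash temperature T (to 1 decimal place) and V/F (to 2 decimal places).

Adiabatic flash: solve Rachford–Rice at each trial T, then check hF = ψ·hV(T) + (1−ψ)·hL(T).
  T = 332.3 K: K = (1.874, 0.247), RR gives ψ = 0.067, H_out = 2.137 kJ/mol
  T = 360.0 K: K = (2.751, 0.348), RR gives ψ = 0.460, H_out = 19.470 kJ/mol
  T = 346.1 K: K = (2.286, 0.295), RR gives ψ = 0.299, H_out = 12.100 kJ/mol
  T = 339.2 K: K = (2.074, 0.270), RR gives ψ = 0.197, H_out = 7.624 kJ/mol
  T = 335.8 K: K = (1.974, 0.259), RR gives ψ = 0.137, H_out = 5.081 kJ/mol
  T = 337.5 K: K = (2.024, 0.265), RR gives ψ = 0.168, H_out = 6.386 kJ/mol
Linear interpolation between T = 335.8 (H_out = 5.081) and T = 337.5 (H_out = 6.386) on hF = 5.955 gives T ≈ 336.9 K, at which ψ = 0.16.

T = 336.9 K, V/F = 0.16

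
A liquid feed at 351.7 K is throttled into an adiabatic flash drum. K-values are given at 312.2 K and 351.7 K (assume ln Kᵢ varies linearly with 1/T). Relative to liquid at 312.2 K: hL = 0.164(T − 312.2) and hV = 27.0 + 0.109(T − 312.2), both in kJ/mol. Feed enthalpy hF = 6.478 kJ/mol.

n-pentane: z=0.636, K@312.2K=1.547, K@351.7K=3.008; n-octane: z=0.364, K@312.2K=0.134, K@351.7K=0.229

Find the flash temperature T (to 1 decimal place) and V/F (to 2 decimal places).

Adiabatic flash: solve Rachford–Rice at each trial T, then check hF = ψ·hV(T) + (1−ψ)·hL(T).
  T = 312.2 K: K = (1.547, 0.134), RR gives ψ = 0.069, H_out = 1.862 kJ/mol
  T = 351.7 K: K = (3.008, 0.229), RR gives ψ = 0.644, H_out = 22.458 kJ/mol
  T = 331.9 K: K = (2.198, 0.178), RR gives ψ = 0.470, H_out = 15.408 kJ/mol
  T = 322.0 K: K = (1.852, 0.155), RR gives ψ = 0.326, H_out = 10.223 kJ/mol
  T = 317.1 K: K = (1.695, 0.144), RR gives ψ = 0.220, H_out = 6.674 kJ/mol
  T = 314.6 K: K = (1.618, 0.139), RR gives ψ = 0.150, H_out = 4.427 kJ/mol
  T = 315.9 K: K = (1.658, 0.142), RR gives ψ = 0.188, H_out = 5.641 kJ/mol
Linear interpolation between T = 315.9 (H_out = 5.641) and T = 317.1 (H_out = 6.674) on hF = 6.478 gives T ≈ 316.9 K, at which ψ = 0.21.

T = 316.9 K, V/F = 0.21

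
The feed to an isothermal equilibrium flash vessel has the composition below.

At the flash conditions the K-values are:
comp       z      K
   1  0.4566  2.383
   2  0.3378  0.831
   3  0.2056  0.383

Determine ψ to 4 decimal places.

ψ = 0.7670

Let ψ = V/F and solve Σ zᵢ(Kᵢ−1)/(1+ψ(Kᵢ−1)) = 0.
Feasibility: ΣzᵢKᵢ = 1.4475, Σzᵢ/Kᵢ = 1.1349 — both > 1, two phases present.
Iterate (Newton) starting at ψ = 0.5:
  ψ = 0.5000: g = 0.12752, g' = -0.4804 → ψ = 0.7654
  ψ = 0.7654: g = 0.00081, g' = -0.4998 → ψ = 0.7670
Converged at ψ = 0.7670.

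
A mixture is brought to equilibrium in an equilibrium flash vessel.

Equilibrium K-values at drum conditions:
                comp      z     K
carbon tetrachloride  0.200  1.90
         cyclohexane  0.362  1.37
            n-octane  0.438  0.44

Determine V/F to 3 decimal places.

Iterate (Newton) starting at V/F = 0.57:
  V/F = 0.570: g = -0.1307, g' = -0.401 → V/F = 0.244
  V/F = 0.244: g = -0.0137, g' = -0.335 → V/F = 0.203
Converged at V/F = 0.203.

V/F = 0.203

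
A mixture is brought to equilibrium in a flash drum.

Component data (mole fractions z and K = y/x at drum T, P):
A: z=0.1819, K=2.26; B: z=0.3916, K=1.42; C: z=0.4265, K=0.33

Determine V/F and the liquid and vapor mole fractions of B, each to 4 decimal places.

Material balance + equilibrium reduce to Σ zᵢ(Kᵢ−1)/(1+V/F(Kᵢ−1)) = 0.
g(0) = ΣzᵢKᵢ − 1 = 0.1079 and g(1) = 1 − Σzᵢ/Kᵢ = -0.6487, so a root lies in (0, 1).
Newton–Raphson from V/F = 0.66:
  V/F = 0.6600: g = -0.25838, g' = -0.7438 → V/F = 0.3126
  V/F = 0.3126: g = -0.05165, g' = -0.5090 → V/F = 0.2111
  V/F = 0.2111: g = -0.00072, g' = -0.4982 → V/F = 0.2097
Converged at V/F = 0.2097.
Compositions from xᵢ = zᵢ/(1+V/F(Kᵢ−1)), yᵢ = Kᵢxᵢ:
  A: x = 0.1439, y = 0.3252
  B: x = 0.3599, y = 0.5111
  C: x = 0.4962, y = 0.1637

V/F = 0.2097, x_B = 0.3599, y_B = 0.5111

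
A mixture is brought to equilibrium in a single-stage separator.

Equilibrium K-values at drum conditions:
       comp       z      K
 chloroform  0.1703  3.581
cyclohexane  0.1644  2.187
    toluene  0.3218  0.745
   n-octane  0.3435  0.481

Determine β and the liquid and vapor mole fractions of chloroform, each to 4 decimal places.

β = 0.4601, x_chloroform = 0.0779, y_chloroform = 0.2788

Let β = V/F and solve Σ zᵢ(Kᵢ−1)/(1+β(Kᵢ−1)) = 0.
Feasibility: ΣzᵢKᵢ = 1.3744, Σzᵢ/Kᵢ = 1.2688 — both > 1, two phases present.
Newton iteration, β⁰ = 0.5:
  β = 0.5000: g = -0.02044, g' = -0.5037 → β = 0.4594
  β = 0.4594: g = 0.00033, g' = -0.5208 → β = 0.4601
Converged at β = 0.4601.
Compositions from xᵢ = zᵢ/(1+β(Kᵢ−1)), yᵢ = Kᵢxᵢ:
  chloroform: x = 0.0779, y = 0.2788
  cyclohexane: x = 0.1063, y = 0.2326
  toluene: x = 0.3646, y = 0.2716
  n-octane: x = 0.4512, y = 0.2170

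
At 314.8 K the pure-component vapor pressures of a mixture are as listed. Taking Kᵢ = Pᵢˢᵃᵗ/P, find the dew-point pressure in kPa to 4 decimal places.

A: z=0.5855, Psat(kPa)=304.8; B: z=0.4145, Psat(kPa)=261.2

Pdew = 285.0759 kPa

At the dew point ψ → 1, so Σzᵢ/Kᵢ = 1 with Kᵢ = Pᵢˢᵃᵗ/P ⇒ 1/P = Σzᵢ/Pᵢˢᵃᵗ.
1/P = 0.5855/304.8 + 0.4145/261.2 = 0.0035078 ⇒ P = 285.0759 kPa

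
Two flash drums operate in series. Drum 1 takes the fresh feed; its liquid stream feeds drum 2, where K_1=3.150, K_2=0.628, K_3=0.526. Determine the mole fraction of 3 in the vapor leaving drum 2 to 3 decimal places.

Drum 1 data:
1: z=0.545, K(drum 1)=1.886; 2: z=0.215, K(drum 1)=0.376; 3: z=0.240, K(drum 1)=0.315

y_3 (drum 2) = 0.246

Drum 1:
Newton iteration, ψ₁⁰ = 0.5:
  ψ₁ = 0.500: g = -0.1104, g' = -0.643 → ψ₁ = 0.328
  ψ₁ = 0.328: g = -0.0067, g' = -0.577 → ψ₁ = 0.317
Converged at ψ₁ = 0.317.
Drum-1 compositions:
  1: x = 0.426, y = 0.803
  2: x = 0.268, y = 0.101
  3: x = 0.306, y = 0.097
Drum-2 feed = drum-1 liquid: z₂ = (0.4256, 0.2679, 0.3065).
Drum 2:
Let ψ₂ = V/F and solve Σ zᵢ(Kᵢ−1)/(1+ψ₂(Kᵢ−1)) = 0.
Feasibility: ΣzᵢKᵢ = 1.670, Σzᵢ/Kᵢ = 1.144 — both > 1, two phases present.
Newton iteration, ψ₂⁰ = 0.33:
  ψ₂ = 0.330: g = 0.2495, g' = -0.818 → ψ₂ = 0.635
  ψ₂ = 0.635: g = 0.0486, g' = -0.556 → ψ₂ = 0.722
  ψ₂ = 0.722: g = 0.0012, g' = -0.530 → ψ₂ = 0.725
Converged at ψ₂ = 0.725.
  1: x = 0.166, y = 0.524
  2: x = 0.367, y = 0.230
  3: x = 0.467, y = 0.246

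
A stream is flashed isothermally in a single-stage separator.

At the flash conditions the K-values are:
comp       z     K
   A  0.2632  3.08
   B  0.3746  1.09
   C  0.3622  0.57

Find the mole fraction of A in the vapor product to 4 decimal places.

y_A = 0.3046

Let ψ = V/F and solve Σ zᵢ(Kᵢ−1)/(1+ψ(Kᵢ−1)) = 0.
g(0) = ΣzᵢKᵢ − 1 = 0.4254 and g(1) = 1 − Σzᵢ/Kᵢ = -0.0646, so a root lies in (0, 1).
Newton iteration, ψ⁰ = 0.5:
  ψ = 0.5000: g = 0.10222, g' = -0.3851 → ψ = 0.7655
  ψ = 0.7655: g = 0.01058, g' = -0.3209 → ψ = 0.7984
  ψ = 0.7984: g = 0.00004, g' = -0.3188 → ψ = 0.7985
Converged at ψ = 0.7985.
Compositions from xᵢ = zᵢ/(1+ψ(Kᵢ−1)), yᵢ = Kᵢxᵢ:
  A: x = 0.0989, y = 0.3046
  B: x = 0.3495, y = 0.3809
  C: x = 0.5516, y = 0.3144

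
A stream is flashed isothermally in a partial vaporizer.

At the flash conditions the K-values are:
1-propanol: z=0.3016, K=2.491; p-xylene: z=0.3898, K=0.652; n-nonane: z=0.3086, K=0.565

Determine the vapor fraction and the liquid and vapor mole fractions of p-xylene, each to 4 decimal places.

ψ = 0.3107, x_p-xylene = 0.4371, y_p-xylene = 0.2850

Iterate (Newton) starting at ψ = 0.5:
  ψ = 0.5000: g = -0.07815, g' = -0.3846 → ψ = 0.2968
  ψ = 0.2968: g = 0.00632, g' = -0.4579 → ψ = 0.3106
  ψ = 0.3106: g = 0.00005, g' = -0.4506 → ψ = 0.3107
Converged at ψ = 0.3107.
Compositions from xᵢ = zᵢ/(1+ψ(Kᵢ−1)), yᵢ = Kᵢxᵢ:
  1-propanol: x = 0.2061, y = 0.5134
  p-xylene: x = 0.4371, y = 0.2850
  n-nonane: x = 0.3568, y = 0.2016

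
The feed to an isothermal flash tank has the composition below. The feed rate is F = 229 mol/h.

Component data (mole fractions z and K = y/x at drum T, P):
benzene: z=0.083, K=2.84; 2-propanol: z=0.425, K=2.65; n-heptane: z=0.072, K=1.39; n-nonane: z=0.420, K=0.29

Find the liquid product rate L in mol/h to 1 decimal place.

L = 108.5 mol/h

Material balance + equilibrium reduce to Σ zᵢ(Kᵢ−1)/(1+V/F(Kᵢ−1)) = 0.
g(0) = ΣzᵢKᵢ − 1 = 0.584 and g(1) = 1 − Σzᵢ/Kᵢ = -0.690, so a root lies in (0, 1).
Iterate (Newton) starting at V/F = 0.39:
  V/F = 0.390: g = 0.1276, g' = -0.937 → V/F = 0.526
Converged at V/F = 0.526.
Then V = V/F·F = 0.5264·229 = 120.5 mol/h and L = F − V = 108.5 mol/h.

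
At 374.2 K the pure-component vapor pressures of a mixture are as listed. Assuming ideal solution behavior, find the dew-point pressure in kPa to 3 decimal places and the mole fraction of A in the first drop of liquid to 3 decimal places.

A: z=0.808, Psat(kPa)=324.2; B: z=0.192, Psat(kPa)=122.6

Pdew = 246.405 kPa, x_A = 0.614

At the dew point ψ → 1, so Σzᵢ/Kᵢ = 1 with Kᵢ = Pᵢˢᵃᵗ/P ⇒ 1/P = Σzᵢ/Pᵢˢᵃᵗ.
1/P = 0.808/324.2 + 0.192/122.6 = 0.004058 ⇒ P = 246.405 kPa
xᵢ = zᵢP/Pᵢˢᵃᵗ ⇒ x_A = 0.808·246.405/324.2 = 0.614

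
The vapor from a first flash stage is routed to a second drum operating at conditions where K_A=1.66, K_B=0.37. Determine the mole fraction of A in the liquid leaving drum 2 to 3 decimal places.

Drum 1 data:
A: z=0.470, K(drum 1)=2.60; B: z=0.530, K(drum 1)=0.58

x_A (drum 2) = 0.488

Drum 1:
Rachford–Rice: g(ψ₁) = Σ zᵢ(Kᵢ−1)/(1+ψ₁(Kᵢ−1)) = 0.
Check two-phase: ΣzᵢKᵢ = 1.529 > 1 and Σzᵢ/Kᵢ = 1.095 > 1, so g(0) = 0.529 > 0 and g(1) = -0.095 < 0.
Binary case is linear: z₁(K₁−1)(1+ψ₁(K₂−1)) + z₂(K₂−1)(1+ψ₁(K₁−1)) = 0
⇒ ψ₁ = [z₁(K₁−1)+z₂(K₂−1)] / [−(K₁−1)(K₂−1)] = 0.5294/0.6720 = 0.788
Drum-1 compositions:
  A: x = 0.208, y = 0.541
  B: x = 0.792, y = 0.459
Drum-2 feed = drum-1 vapor: z₂ = (0.5406, 0.4594).
Drum 2:
Material balance + equilibrium reduce to Σ zᵢ(Kᵢ−1)/(1+ψ₂(Kᵢ−1)) = 0.
Check two-phase: ΣzᵢKᵢ = 1.067 > 1 and Σzᵢ/Kᵢ = 1.567 > 1, so g(0) = 0.067 > 0 and g(1) = -0.567 < 0.
Newton iteration, ψ₂⁰ = 0.5:
  ψ₂ = 0.500: g = -0.1543, g' = -0.522 → ψ₂ = 0.204
  ψ₂ = 0.204: g = -0.0178, g' = -0.423 → ψ₂ = 0.162
Converged at ψ₂ = 0.162.
  A: x = 0.488, y = 0.811
  B: x = 0.512, y = 0.189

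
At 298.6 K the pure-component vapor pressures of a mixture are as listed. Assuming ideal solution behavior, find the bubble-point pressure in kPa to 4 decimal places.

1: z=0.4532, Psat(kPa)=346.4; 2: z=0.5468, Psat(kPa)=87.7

At the bubble point ψ → 0, so ΣzᵢKᵢ = 1 with Kᵢ = Pᵢˢᵃᵗ/P ⇒ P = ΣzᵢPᵢˢᵃᵗ.
P = 0.4532·346.4 + 0.5468·87.7 = 204.9428 kPa

Pbub = 204.9428 kPa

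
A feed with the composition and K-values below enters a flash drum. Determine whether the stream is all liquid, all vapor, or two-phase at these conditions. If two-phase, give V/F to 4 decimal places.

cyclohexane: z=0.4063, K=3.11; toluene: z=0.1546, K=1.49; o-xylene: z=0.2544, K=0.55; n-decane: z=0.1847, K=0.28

ΣzᵢKᵢ = 1.6856; Σzᵢ/Kᵢ = 1.3566.
Both exceed 1, so a two-phase solution exists.
Let ψ = V/F and solve Σ zᵢ(Kᵢ−1)/(1+ψ(Kᵢ−1)) = 0.
Newton iteration, ψ⁰ = 0.5:
  ψ = 0.5000: g = 0.12252, g' = -0.7718 → ψ = 0.6587
  ψ = 0.6587: g = 0.00030, g' = -0.7884 → ψ = 0.6591
Converged at ψ = 0.6591.

two-phase, V/F = 0.6591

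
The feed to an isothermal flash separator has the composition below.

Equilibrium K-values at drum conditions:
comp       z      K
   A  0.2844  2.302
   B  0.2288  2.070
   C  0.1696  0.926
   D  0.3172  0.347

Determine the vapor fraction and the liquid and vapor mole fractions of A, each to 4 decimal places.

ψ = 0.6053, x_A = 0.1590, y_A = 0.3661

Material balance + equilibrium reduce to Σ zᵢ(Kᵢ−1)/(1+ψ(Kᵢ−1)) = 0.
g(0) = ΣzᵢKᵢ − 1 = 0.3954 and g(1) = 1 − Σzᵢ/Kᵢ = -0.3314, so a root lies in (0, 1).
Iterate (Newton) starting at ψ = 0.5:
  ψ = 0.5000: g = 0.06319, g' = -0.5872 → ψ = 0.6076
  ψ = 0.6076: g = -0.00142, g' = -0.6192 → ψ = 0.6053
Converged at ψ = 0.6053.
Compositions from xᵢ = zᵢ/(1+ψ(Kᵢ−1)), yᵢ = Kᵢxᵢ:
  A: x = 0.1590, y = 0.3661
  B: x = 0.1389, y = 0.2874
  C: x = 0.1776, y = 0.1644
  D: x = 0.5245, y = 0.1820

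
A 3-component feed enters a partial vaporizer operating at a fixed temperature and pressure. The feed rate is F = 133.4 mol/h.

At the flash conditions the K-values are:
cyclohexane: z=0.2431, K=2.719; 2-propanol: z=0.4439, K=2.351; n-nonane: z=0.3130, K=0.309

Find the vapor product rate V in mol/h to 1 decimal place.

V = 104.2 mol/h

Rachford–Rice: g(ψ) = Σ zᵢ(Kᵢ−1)/(1+ψ(Kᵢ−1)) = 0.
Feasibility: ΣzᵢKᵢ = 1.8013, Σzᵢ/Kᵢ = 1.2912 — both > 1, two phases present.
Iterate (Newton) starting at ψ = 0.34:
  ψ = 0.3400: g = 0.39199, g' = -0.9219 → ψ = 0.7652
  ψ = 0.7652: g = 0.01641, g' = -1.0028 → ψ = 0.7816
  ψ = 0.7816: g = -0.00021, g' = -1.0289 → ψ = 0.7813
Converged at ψ = 0.7813.
Then V = ψ·F = 0.7813·133.4 = 104.2 mol/h and L = F − V = 29.2 mol/h.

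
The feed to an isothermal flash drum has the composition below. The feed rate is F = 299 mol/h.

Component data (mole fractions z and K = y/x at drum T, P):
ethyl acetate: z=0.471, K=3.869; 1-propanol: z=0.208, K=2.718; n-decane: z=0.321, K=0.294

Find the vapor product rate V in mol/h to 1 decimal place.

Newton–Raphson from ψ = 0.5:
  ψ = 0.500: g = 0.3970, g' = -1.214 → ψ = 0.827
  ψ = 0.827: g = 0.0036, g' = -1.370 → ψ = 0.830
Converged at ψ = 0.830.
Then V = ψ·F = 0.8297·299 = 248.1 mol/h and L = F − V = 50.9 mol/h.

V = 248.1 mol/h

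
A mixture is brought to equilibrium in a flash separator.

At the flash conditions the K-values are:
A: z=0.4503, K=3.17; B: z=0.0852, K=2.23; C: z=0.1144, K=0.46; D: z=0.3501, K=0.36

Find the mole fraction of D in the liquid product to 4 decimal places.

Material balance + equilibrium reduce to Σ zᵢ(Kᵢ−1)/(1+ψ(Kᵢ−1)) = 0.
Check two-phase: ΣzᵢKᵢ = 1.7961 > 1 and Σzᵢ/Kᵢ = 1.4015 > 1, so g(0) = 0.7961 > 0 and g(1) = -0.4015 < 0.
Iterate (Newton) starting at ψ = 0.5:
  ψ = 0.5000: g = 0.11942, g' = -0.9099 → ψ = 0.6312
  ψ = 0.6312: g = 0.00166, g' = -0.8989 → ψ = 0.6331
Converged at ψ = 0.6331.
Compositions from xᵢ = zᵢ/(1+ψ(Kᵢ−1)), yᵢ = Kᵢxᵢ:
  A: x = 0.1897, y = 0.6013
  B: x = 0.0479, y = 0.1068
  C: x = 0.1738, y = 0.0800
  D: x = 0.5886, y = 0.2119

x_D = 0.5886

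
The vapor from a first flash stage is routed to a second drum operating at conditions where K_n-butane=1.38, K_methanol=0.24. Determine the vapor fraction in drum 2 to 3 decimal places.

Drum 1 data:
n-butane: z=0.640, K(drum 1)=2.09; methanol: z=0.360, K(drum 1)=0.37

Drum 1:
Binary case is linear: z₁(K₁−1)(1+ψ₁(K₂−1)) + z₂(K₂−1)(1+ψ₁(K₁−1)) = 0
⇒ ψ₁ = [z₁(K₁−1)+z₂(K₂−1)] / [−(K₁−1)(K₂−1)] = 0.4708/0.6867 = 0.686
Drum-1 compositions:
  n-butane: x = 0.366, y = 0.766
  methanol: x = 0.634, y = 0.234
Drum-2 feed = drum-1 vapor: z₂ = (0.7655, 0.2345).
Drum 2:
Let ψ₂ = V/F and solve Σ zᵢ(Kᵢ−1)/(1+ψ₂(Kᵢ−1)) = 0.
Feasibility: ΣzᵢKᵢ = 1.113, Σzᵢ/Kᵢ = 1.532 — both > 1, two phases present.
Newton–Raphson from ψ₂ = 0.35:
  ψ₂ = 0.350: g = 0.0140, g' = -0.337 → ψ₂ = 0.391
  ψ₂ = 0.391: g = -0.0004, g' = -0.358 → ψ₂ = 0.390
Converged at ψ₂ = 0.390.
  n-butane: x = 0.667, y = 0.920
  methanol: x = 0.333, y = 0.080

V/F (drum 2) = 0.390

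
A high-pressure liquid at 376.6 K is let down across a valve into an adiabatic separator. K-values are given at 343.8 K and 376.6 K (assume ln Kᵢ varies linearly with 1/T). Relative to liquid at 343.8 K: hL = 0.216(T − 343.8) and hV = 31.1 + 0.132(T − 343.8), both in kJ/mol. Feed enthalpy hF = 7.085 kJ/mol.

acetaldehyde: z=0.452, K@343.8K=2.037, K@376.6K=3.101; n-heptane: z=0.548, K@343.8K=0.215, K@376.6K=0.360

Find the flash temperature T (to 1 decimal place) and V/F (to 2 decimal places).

Adiabatic flash: solve Rachford–Rice at each trial T, then check hF = ψ·hV(T) + (1−ψ)·hL(T).
  T = 343.8 K: K = (2.037, 0.215), RR gives ψ = 0.047, H_out = 1.473 kJ/mol
  T = 376.6 K: K = (3.101, 0.360), RR gives ψ = 0.445, H_out = 19.710 kJ/mol
  T = 360.2 K: K = (2.537, 0.281), RR gives ψ = 0.273, H_out = 11.646 kJ/mol
  T = 352.0 K: K = (2.279, 0.247), RR gives ψ = 0.172, H_out = 6.994 kJ/mol
  T = 356.1 K: K = (2.406, 0.264), RR gives ψ = 0.224, H_out = 9.401 kJ/mol
  T = 354.1 K: K = (2.344, 0.255), RR gives ψ = 0.199, H_out = 8.250 kJ/mol
  T = 353.1 K: K = (2.313, 0.251), RR gives ψ = 0.186, H_out = 7.658 kJ/mol
  T = 352.6 K: K = (2.298, 0.249), RR gives ψ = 0.180, H_out = 7.358 kJ/mol
  T = 352.3 K: K = (2.288, 0.248), RR gives ψ = 0.176, H_out = 7.177 kJ/mol
Linear interpolation between T = 352.0 (H_out = 6.994) and T = 352.3 (H_out = 7.177) on hF = 7.085 gives T ≈ 352.1 K, at which ψ = 0.17.

T = 352.1 K, V/F = 0.17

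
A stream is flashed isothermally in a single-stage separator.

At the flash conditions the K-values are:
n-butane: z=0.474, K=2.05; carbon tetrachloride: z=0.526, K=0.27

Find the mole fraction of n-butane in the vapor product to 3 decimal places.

Rachford–Rice: g(V/F) = Σ zᵢ(Kᵢ−1)/(1+V/F(Kᵢ−1)) = 0.
g(0) = ΣzᵢKᵢ − 1 = 0.114 and g(1) = 1 − Σzᵢ/Kᵢ = -1.179, so a root lies in (0, 1).
Binary case is linear: z₁(K₁−1)(1+V/F(K₂−1)) + z₂(K₂−1)(1+V/F(K₁−1)) = 0
⇒ V/F = [z₁(K₁−1)+z₂(K₂−1)] / [−(K₁−1)(K₂−1)] = 0.1137/0.7665 = 0.148
Compositions from xᵢ = zᵢ/(1+V/F(Kᵢ−1)), yᵢ = Kᵢxᵢ:
  n-butane: x = 0.410, y = 0.841
  carbon tetrachloride: x = 0.590, y = 0.159

y_n-butane = 0.841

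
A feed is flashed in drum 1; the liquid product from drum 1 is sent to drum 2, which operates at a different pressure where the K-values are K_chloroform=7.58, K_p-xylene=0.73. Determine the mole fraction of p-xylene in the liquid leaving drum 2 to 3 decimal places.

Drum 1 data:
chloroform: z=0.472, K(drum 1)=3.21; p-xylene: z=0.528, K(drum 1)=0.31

Drum 1:
Let ψ₁ = V/F and solve Σ zᵢ(Kᵢ−1)/(1+ψ₁(Kᵢ−1)) = 0.
Check two-phase: ΣzᵢKᵢ = 1.679 > 1 and Σzᵢ/Kᵢ = 1.850 > 1, so g(0) = 0.679 > 0 and g(1) = -0.850 < 0.
Binary case is linear: z₁(K₁−1)(1+ψ₁(K₂−1)) + z₂(K₂−1)(1+ψ₁(K₁−1)) = 0
⇒ ψ₁ = [z₁(K₁−1)+z₂(K₂−1)] / [−(K₁−1)(K₂−1)] = 0.6788/1.5249 = 0.445
Drum-1 compositions:
  chloroform: x = 0.238, y = 0.764
  p-xylene: x = 0.762, y = 0.236
Drum-2 feed = drum-1 liquid: z₂ = (0.2379, 0.7621).
Drum 2:
Material balance + equilibrium reduce to Σ zᵢ(Kᵢ−1)/(1+ψ₂(Kᵢ−1)) = 0.
Feasibility: ΣzᵢKᵢ = 2.360, Σzᵢ/Kᵢ = 1.075 — both > 1, two phases present.
Binary case is linear: z₁(K₁−1)(1+ψ₂(K₂−1)) + z₂(K₂−1)(1+ψ₂(K₁−1)) = 0
⇒ ψ₂ = [z₁(K₁−1)+z₂(K₂−1)] / [−(K₁−1)(K₂−1)] = 1.3598/1.7766 = 0.765
  chloroform: x = 0.039, y = 0.299
  p-xylene: x = 0.961, y = 0.701

x_p-xylene (drum 2) = 0.961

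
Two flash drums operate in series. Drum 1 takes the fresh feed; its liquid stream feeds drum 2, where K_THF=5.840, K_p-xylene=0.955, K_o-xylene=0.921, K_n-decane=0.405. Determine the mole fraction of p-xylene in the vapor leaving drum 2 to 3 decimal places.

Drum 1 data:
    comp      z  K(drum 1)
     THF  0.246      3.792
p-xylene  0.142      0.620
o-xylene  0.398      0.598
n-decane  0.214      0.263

y_p-xylene (drum 2) = 0.151

Drum 1:
Let ψ₁ = V/F and solve Σ zᵢ(Kᵢ−1)/(1+ψ₁(Kᵢ−1)) = 0.
g(0) = ΣzᵢKᵢ − 1 = 0.315 and g(1) = 1 − Σzᵢ/Kᵢ = -0.773, so a root lies in (0, 1).
Newton–Raphson from ψ₁ = 0.53:
  ψ₁ = 0.530: g = -0.2527, g' = -0.761 → ψ₁ = 0.198
  ψ₁ = 0.198: g = 0.0256, g' = -1.055 → ψ₁ = 0.222
  ψ₁ = 0.222: g = 0.0007, g' = -0.999 → ψ₁ = 0.223
Converged at ψ₁ = 0.223.
Drum-1 compositions:
  THF: x = 0.152, y = 0.575
  p-xylene: x = 0.155, y = 0.096
  o-xylene: x = 0.437, y = 0.261
  n-decane: x = 0.256, y = 0.067
Drum-2 feed = drum-1 liquid: z₂ = (0.1516, 0.1551, 0.4372, 0.2561).
Drum 2:
Material balance + equilibrium reduce to Σ zᵢ(Kᵢ−1)/(1+ψ₂(Kᵢ−1)) = 0.
g(0) = ΣzᵢKᵢ − 1 = 0.540 and g(1) = 1 − Σzᵢ/Kᵢ = -0.295, so a root lies in (0, 1).
Newton iteration, ψ₂⁰ = 0.5:
  ψ₂ = 0.500: g = -0.0454, g' = -0.491 → ψ₂ = 0.408
  ψ₂ = 0.408: g = 0.0030, g' = -0.563 → ψ₂ = 0.413
Converged at ψ₂ = 0.413.
  THF: x = 0.051, y = 0.295
  p-xylene: x = 0.158, y = 0.151
  o-xylene: x = 0.452, y = 0.416
  n-decane: x = 0.339, y = 0.137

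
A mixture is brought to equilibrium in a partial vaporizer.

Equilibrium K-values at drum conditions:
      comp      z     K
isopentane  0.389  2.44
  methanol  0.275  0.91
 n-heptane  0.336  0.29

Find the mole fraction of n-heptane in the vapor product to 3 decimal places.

y_n-heptane = 0.135

Let ψ = V/F and solve Σ zᵢ(Kᵢ−1)/(1+ψ(Kᵢ−1)) = 0.
Feasibility: ΣzᵢKᵢ = 1.297, Σzᵢ/Kᵢ = 1.620 — both > 1, two phases present.
Newton–Raphson from ψ = 0.42:
  ψ = 0.420: g = -0.0166, g' = -0.660 → ψ = 0.395
Converged at ψ = 0.395.
Compositions from xᵢ = zᵢ/(1+ψ(Kᵢ−1)), yᵢ = Kᵢxᵢ:
  isopentane: x = 0.248, y = 0.605
  methanol: x = 0.285, y = 0.259
  n-heptane: x = 0.467, y = 0.135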